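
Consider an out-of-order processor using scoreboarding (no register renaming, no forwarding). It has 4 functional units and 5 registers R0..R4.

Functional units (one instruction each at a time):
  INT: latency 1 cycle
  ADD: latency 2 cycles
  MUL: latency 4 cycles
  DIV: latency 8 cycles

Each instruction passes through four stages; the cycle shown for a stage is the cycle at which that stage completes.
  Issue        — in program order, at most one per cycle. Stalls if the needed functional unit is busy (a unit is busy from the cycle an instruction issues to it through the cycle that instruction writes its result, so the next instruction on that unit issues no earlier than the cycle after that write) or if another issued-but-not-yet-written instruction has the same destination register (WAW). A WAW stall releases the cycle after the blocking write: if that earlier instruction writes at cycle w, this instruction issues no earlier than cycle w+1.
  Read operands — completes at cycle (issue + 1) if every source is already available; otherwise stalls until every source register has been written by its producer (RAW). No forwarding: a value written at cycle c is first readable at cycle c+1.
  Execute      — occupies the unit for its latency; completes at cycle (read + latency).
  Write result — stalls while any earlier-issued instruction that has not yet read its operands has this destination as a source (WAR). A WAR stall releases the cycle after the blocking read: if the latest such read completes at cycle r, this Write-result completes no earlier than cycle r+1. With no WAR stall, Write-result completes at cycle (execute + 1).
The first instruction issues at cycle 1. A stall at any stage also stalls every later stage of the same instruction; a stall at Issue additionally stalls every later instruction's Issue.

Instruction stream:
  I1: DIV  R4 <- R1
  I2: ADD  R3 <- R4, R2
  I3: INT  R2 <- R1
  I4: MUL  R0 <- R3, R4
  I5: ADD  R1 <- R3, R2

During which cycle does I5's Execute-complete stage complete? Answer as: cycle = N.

cycle = 19

t=1  I1 dispatched to DIV
t=2  I1 operands ready; I2 dispatched to ADD
t=3  I3 dispatched to INT
t=4  I3 operands ready; I4 dispatched to MUL
t=5  I3 complete
t=10  I1 complete
t=11  R4←I1
t=12  I2 operands ready
t=13  R2←I3
t=14  I2 complete
t=15  R3←I2
t=16  I4 operands ready; I5 dispatched to ADD
t=17  I5 operands ready
t=19  I5 complete
t=20  I4 complete; R1←I5
t=21  R0←I4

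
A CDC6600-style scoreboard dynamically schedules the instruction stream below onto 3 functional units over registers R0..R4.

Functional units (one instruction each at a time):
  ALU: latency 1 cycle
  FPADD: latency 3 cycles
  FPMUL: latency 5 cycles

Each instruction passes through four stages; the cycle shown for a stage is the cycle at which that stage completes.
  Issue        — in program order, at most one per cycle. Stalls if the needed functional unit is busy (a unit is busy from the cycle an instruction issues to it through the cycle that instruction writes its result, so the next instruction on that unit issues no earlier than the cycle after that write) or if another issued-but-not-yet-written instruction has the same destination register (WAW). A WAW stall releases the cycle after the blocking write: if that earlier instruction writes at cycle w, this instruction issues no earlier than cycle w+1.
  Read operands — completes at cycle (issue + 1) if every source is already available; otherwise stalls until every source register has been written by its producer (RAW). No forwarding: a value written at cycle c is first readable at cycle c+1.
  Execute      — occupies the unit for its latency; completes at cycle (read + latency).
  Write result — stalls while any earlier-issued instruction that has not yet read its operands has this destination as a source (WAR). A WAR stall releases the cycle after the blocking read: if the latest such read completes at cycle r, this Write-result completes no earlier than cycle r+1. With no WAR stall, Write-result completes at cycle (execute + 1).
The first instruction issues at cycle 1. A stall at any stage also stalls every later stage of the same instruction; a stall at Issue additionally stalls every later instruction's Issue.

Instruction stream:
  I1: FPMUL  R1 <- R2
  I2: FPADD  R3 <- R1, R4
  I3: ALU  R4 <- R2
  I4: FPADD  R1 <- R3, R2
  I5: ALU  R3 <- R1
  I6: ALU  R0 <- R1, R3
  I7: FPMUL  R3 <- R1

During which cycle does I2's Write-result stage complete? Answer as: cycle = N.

1) issue 1, read 2, done 7, write 8
2) issue 2, read 9, done 12, write 13  <RAW R1: wait I1 write@8>
3) issue 3, read 4, done 5, write 10  <WAR R4: wait I2 read@9>
4) issue 14, read 15, done 18, write 19  <struct: FPADD busy until I2 writes@13>
5) issue 15, read 20, done 21, write 22  <RAW R1: wait I4 write@19>
6) issue 23, read 24, done 25, write 26  <struct: ALU busy until I5 writes@22>
7) issue 24, read 25, done 30, write 31

cycle = 13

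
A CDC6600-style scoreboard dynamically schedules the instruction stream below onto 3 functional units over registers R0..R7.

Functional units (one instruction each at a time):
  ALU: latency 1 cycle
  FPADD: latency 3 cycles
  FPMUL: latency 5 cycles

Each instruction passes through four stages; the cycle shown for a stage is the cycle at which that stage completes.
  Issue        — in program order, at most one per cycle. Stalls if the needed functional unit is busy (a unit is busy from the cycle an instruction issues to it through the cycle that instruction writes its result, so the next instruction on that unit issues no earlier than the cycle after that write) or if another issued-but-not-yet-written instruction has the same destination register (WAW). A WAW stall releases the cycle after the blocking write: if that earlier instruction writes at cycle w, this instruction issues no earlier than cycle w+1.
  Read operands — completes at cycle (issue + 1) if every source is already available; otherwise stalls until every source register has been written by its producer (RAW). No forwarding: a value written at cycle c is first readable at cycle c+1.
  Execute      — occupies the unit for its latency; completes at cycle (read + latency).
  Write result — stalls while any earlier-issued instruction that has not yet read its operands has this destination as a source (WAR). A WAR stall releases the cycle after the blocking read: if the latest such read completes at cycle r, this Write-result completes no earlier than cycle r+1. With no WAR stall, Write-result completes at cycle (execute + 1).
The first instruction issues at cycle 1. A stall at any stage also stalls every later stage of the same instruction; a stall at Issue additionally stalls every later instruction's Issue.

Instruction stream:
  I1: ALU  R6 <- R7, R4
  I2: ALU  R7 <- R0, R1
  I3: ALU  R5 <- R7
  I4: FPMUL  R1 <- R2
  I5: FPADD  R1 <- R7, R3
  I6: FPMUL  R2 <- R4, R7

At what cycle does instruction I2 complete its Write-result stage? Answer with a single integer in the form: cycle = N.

cycle = 8

c1: I1→ALU
c2: I1 RO
c3: I1 EX
c4: I1 WR R6
c5: I2→ALU
c6: I2 RO
c7: I2 EX
c8: I2 WR R7
c9: I3→ALU
c10: I3 RO, I4→FPMUL
c11: I3 EX, I4 RO
c12: I3 WR R5
c16: I4 EX
c17: I4 WR R1
c18: I5→FPADD
c19: I5 RO, I6→FPMUL
c20: I6 RO
c22: I5 EX
c23: I5 WR R1
c25: I6 EX
c26: I6 WR R2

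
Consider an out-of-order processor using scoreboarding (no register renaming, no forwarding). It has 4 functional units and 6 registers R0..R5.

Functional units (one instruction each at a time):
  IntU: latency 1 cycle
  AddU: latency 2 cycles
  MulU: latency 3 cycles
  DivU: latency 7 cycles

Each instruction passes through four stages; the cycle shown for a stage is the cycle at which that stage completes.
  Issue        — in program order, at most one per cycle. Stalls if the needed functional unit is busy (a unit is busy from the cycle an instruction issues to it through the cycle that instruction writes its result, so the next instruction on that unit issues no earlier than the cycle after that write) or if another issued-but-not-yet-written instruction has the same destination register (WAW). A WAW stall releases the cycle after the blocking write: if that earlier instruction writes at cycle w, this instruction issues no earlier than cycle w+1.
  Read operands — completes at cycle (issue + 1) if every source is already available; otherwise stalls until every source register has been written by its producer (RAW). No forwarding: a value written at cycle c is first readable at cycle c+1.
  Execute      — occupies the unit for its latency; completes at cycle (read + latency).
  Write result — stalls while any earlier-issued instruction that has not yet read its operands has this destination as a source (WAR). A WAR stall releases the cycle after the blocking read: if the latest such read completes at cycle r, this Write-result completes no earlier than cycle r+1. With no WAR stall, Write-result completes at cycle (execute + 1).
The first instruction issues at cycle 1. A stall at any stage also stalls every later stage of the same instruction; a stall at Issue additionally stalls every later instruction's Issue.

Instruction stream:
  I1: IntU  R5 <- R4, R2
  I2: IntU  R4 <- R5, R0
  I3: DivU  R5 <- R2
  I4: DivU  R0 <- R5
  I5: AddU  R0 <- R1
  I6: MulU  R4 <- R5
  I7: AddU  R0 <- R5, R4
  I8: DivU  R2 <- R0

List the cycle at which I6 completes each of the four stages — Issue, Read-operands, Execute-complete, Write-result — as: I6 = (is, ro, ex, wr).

I6 = (27, 28, 31, 32)

  I1 | 1 | 2 | 3 | 4
  I2 | 5 | 6 | 7 | 8   struct: IntU busy until I1 writes@4
  I3 | 6 | 7 | 14 | 15
  I4 | 16 | 17 | 24 | 25   struct: DivU busy until I3 writes@15
  I5 | 26 | 27 | 29 | 30   WAW R0: wait I4 write@25
  I6 | 27 | 28 | 31 | 32
  I7 | 31 | 33 | 35 | 36   struct: AddU busy until I5 writes@30 · RAW R4: wait I6 write@32
  I8 | 32 | 37 | 44 | 45   RAW R0: wait I7 write@36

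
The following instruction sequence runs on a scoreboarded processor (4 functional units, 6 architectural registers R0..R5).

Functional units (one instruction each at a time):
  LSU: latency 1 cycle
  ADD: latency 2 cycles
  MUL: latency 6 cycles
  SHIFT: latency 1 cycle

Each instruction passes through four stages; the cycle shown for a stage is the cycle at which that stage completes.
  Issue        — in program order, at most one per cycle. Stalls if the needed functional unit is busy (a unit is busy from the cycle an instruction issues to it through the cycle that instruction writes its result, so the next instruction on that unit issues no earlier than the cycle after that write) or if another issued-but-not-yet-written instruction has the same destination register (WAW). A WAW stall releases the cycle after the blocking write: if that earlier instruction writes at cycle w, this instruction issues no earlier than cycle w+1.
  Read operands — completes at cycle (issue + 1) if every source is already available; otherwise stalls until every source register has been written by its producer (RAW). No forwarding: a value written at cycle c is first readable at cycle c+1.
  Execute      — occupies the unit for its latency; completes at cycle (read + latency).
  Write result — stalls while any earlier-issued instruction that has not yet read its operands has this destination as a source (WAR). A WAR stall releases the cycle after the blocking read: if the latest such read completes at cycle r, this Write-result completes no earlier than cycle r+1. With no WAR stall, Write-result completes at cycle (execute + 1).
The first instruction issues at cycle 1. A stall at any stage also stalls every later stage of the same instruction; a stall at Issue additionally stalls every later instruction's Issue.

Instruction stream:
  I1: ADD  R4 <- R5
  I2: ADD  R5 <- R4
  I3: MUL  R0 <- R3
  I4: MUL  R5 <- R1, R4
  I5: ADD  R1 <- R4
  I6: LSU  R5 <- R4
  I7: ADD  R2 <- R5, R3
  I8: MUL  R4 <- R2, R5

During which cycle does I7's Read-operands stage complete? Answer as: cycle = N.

c1: I1 issues→ADD
c2: I1 reads
c4: I1 exec-done
c5: I1 writes R4
c6: I2 issues→ADD
c7: I2 reads, I3 issues→MUL
c8: I3 reads
c9: I2 exec-done
c10: I2 writes R5
c14: I3 exec-done
c15: I3 writes R0
c16: I4 issues→MUL
c17: I4 reads, I5 issues→ADD
c18: I5 reads
c20: I5 exec-done
c21: I5 writes R1
c23: I4 exec-done
c24: I4 writes R5
c25: I6 issues→LSU
c26: I6 reads, I7 issues→ADD
c27: I6 exec-done, I8 issues→MUL
c28: I6 writes R5
c29: I7 reads
c31: I7 exec-done
c32: I7 writes R2
c33: I8 reads
c39: I8 exec-done
c40: I8 writes R4

cycle = 29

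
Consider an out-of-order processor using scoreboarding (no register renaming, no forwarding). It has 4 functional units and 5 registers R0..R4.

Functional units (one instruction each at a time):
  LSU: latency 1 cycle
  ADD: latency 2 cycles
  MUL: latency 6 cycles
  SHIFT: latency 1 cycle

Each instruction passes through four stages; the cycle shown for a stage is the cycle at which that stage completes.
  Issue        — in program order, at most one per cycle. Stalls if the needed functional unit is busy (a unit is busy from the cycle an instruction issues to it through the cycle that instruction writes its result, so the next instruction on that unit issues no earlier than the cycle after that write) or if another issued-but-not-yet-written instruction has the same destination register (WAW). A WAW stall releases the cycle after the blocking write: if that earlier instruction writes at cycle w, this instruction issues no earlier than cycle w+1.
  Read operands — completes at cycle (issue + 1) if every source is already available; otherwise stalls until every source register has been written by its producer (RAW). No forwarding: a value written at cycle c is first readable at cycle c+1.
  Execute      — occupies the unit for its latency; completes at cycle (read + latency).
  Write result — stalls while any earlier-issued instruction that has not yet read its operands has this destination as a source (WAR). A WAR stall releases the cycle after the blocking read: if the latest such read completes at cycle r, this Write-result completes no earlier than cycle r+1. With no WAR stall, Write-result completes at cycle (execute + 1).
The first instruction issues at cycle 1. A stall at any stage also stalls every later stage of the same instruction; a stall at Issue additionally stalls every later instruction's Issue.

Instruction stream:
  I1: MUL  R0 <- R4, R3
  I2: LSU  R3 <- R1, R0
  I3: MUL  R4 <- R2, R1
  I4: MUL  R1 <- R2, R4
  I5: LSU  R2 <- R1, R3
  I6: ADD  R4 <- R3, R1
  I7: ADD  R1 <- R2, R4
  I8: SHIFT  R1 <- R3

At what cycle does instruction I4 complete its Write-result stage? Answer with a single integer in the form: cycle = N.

I1  is:1  ro:2  ex:8  wr:9
I2  is:2  ro:10  ex:11  wr:12  — RAW R0: wait I1 write@9
I3  is:10  ro:11  ex:17  wr:18  — struct: MUL busy until I1 writes@9
I4  is:19  ro:20  ex:26  wr:27  — struct: MUL busy until I3 writes@18
I5  is:20  ro:28  ex:29  wr:30  — RAW R1: wait I4 write@27
I6  is:21  ro:28  ex:30  wr:31  — RAW R1: wait I4 write@27
I7  is:32  ro:33  ex:35  wr:36  — struct: ADD busy until I6 writes@31
I8  is:37  ro:38  ex:39  wr:40  — WAW R1: wait I7 write@36

cycle = 27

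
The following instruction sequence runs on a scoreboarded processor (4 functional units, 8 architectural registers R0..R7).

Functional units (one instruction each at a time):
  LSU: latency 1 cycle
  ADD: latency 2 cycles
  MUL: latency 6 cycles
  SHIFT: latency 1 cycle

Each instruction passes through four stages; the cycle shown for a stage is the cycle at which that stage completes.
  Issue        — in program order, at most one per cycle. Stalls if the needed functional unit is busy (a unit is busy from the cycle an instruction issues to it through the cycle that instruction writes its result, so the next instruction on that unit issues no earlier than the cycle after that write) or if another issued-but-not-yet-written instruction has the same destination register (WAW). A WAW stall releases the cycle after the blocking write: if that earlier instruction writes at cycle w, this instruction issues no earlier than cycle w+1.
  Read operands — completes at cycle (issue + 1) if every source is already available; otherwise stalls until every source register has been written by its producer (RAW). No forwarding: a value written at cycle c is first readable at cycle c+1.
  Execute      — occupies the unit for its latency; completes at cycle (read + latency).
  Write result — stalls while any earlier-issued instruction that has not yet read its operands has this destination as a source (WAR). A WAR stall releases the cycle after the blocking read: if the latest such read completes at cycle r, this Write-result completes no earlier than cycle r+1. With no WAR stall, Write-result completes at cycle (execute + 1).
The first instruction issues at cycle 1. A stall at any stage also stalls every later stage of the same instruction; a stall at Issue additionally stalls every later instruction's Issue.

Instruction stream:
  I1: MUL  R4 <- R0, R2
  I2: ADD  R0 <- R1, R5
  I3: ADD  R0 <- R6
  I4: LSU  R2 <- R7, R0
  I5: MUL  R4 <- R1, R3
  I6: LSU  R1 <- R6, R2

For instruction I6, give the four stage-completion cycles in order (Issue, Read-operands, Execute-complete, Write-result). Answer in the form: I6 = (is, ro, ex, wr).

I6 = (15, 16, 17, 18)

I1: IS=1 RO=2 EX=8 WR=9
I2: IS=2 RO=3 EX=5 WR=6
I3: IS=7 RO=8 EX=10 WR=11  [struct: ADD busy until I2 writes@6]
I4: IS=8 RO=12 EX=13 WR=14  [RAW R0: wait I3 write@11]
I5: IS=10 RO=11 EX=17 WR=18  [struct: MUL busy until I1 writes@9]
I6: IS=15 RO=16 EX=17 WR=18  [struct: LSU busy until I4 writes@14]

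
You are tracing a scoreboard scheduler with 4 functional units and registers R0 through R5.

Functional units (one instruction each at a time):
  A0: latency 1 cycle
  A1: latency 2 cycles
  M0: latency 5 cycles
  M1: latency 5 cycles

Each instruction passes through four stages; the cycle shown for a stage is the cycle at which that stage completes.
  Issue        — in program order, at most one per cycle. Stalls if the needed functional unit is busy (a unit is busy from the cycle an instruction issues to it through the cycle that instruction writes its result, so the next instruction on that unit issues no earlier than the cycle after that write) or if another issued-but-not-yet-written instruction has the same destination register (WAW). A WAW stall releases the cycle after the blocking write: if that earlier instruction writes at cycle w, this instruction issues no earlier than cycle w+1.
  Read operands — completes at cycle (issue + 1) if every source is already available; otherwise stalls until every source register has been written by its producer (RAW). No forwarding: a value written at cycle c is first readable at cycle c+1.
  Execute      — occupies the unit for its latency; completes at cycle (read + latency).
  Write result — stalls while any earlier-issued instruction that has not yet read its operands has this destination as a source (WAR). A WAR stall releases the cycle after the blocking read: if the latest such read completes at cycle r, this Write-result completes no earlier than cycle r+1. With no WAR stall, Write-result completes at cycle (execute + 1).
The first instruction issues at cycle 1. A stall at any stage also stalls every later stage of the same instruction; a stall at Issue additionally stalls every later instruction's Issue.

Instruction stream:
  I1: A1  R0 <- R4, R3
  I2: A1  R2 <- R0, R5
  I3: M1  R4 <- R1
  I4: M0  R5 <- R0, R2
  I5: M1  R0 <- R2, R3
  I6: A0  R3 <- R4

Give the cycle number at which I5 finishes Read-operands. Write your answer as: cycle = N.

cycle = 16

t=1  I1 issues→A1
t=2  I1 reads
t=4  I1 exec-done
t=5  I1 writes R0
t=6  I2 issues→A1
t=7  I2 reads | I3 issues→M1
t=8  I3 reads | I4 issues→M0
t=9  I2 exec-done
t=10  I2 writes R2
t=11  I4 reads
t=13  I3 exec-done
t=14  I3 writes R4
t=15  I5 issues→M1
t=16  I4 exec-done | I5 reads | I6 issues→A0
t=17  I4 writes R5 | I6 reads
t=18  I6 exec-done
t=19  I6 writes R3
t=21  I5 exec-done
t=22  I5 writes R0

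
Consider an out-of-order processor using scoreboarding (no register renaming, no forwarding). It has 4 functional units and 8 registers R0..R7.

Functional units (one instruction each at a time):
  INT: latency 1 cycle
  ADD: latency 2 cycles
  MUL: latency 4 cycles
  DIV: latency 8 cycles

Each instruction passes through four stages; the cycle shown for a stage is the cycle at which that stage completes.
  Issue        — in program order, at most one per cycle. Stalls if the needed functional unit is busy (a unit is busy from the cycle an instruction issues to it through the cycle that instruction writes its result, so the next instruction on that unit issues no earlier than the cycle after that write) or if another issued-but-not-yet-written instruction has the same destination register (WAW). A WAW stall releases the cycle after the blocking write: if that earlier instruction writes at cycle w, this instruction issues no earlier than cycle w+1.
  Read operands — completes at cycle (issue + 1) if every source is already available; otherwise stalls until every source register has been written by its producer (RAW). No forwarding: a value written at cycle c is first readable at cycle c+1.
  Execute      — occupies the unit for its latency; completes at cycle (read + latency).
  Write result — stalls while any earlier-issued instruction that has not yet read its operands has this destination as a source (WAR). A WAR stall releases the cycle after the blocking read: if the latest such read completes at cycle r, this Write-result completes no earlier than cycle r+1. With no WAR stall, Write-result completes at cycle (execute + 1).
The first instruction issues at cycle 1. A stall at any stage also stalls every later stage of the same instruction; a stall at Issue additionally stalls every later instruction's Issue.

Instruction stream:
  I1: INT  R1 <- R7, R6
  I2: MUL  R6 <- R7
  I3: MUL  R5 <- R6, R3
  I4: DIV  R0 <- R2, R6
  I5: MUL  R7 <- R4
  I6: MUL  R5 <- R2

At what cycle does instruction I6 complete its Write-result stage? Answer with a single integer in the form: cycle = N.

I1  is:1  ro:2  ex:3  wr:4
I2  is:2  ro:3  ex:7  wr:8
I3  is:9  ro:10  ex:14  wr:15  — struct: MUL busy until I2 writes@8
I4  is:10  ro:11  ex:19  wr:20
I5  is:16  ro:17  ex:21  wr:22  — struct: MUL busy until I3 writes@15
I6  is:23  ro:24  ex:28  wr:29  — struct: MUL busy until I5 writes@22

cycle = 29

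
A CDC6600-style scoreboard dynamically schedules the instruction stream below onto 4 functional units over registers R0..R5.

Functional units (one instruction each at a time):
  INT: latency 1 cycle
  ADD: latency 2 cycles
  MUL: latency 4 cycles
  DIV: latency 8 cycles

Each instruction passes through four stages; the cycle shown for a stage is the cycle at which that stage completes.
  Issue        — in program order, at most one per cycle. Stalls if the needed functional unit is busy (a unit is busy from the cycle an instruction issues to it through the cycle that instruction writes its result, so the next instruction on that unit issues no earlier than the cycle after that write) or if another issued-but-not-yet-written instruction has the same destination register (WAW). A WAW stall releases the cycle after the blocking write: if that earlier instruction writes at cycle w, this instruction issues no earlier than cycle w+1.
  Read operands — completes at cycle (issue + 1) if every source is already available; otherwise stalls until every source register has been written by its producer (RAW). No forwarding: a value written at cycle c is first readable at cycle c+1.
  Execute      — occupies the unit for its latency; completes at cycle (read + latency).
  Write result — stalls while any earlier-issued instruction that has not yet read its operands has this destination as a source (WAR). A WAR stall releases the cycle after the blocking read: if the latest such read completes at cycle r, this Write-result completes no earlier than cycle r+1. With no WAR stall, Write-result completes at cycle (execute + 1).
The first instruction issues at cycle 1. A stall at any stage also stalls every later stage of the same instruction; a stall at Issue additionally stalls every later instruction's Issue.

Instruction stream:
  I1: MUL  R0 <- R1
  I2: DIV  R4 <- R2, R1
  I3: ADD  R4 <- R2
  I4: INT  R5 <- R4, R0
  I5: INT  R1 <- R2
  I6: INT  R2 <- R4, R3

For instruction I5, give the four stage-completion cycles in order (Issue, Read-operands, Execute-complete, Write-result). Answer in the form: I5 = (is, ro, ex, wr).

cycle 1: issue I1 (MUL)
cycle 2: I1 read-ops; issue I2 (DIV)
cycle 3: I2 read-ops
cycle 6: I1 finished on MUL
cycle 7: I1→R0
cycle 11: I2 finished on DIV
cycle 12: I2→R4
cycle 13: issue I3 (ADD)
cycle 14: I3 read-ops; issue I4 (INT)
cycle 16: I3 finished on ADD
cycle 17: I3→R4
cycle 18: I4 read-ops
cycle 19: I4 finished on INT
cycle 20: I4→R5
cycle 21: issue I5 (INT)
cycle 22: I5 read-ops
cycle 23: I5 finished on INT
cycle 24: I5→R1
cycle 25: issue I6 (INT)
cycle 26: I6 read-ops
cycle 27: I6 finished on INT
cycle 28: I6→R2

I5 = (21, 22, 23, 24)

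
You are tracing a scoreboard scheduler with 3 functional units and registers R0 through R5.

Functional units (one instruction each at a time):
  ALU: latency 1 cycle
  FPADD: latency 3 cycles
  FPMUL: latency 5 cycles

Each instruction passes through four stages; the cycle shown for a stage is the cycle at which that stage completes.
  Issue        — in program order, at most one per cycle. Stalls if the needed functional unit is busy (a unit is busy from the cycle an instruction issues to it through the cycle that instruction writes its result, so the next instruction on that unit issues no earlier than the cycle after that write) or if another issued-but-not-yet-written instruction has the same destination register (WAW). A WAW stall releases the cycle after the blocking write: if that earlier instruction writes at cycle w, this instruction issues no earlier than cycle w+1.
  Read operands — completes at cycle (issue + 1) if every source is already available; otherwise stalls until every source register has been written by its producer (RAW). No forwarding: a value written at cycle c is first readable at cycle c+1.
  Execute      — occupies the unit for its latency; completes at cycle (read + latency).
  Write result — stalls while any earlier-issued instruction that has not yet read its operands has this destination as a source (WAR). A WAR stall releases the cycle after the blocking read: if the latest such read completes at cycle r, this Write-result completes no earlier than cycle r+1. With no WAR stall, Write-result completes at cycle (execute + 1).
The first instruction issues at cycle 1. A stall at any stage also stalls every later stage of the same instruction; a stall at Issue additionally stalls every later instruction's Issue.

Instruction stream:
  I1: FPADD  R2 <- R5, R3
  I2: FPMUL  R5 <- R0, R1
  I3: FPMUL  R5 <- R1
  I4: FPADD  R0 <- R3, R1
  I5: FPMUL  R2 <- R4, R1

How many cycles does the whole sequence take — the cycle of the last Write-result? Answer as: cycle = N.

cycle = 25

[1] I1 dispatched to FPADD
[2] I1 operands ready · I2 dispatched to FPMUL
[3] I2 operands ready
[5] I1 complete
[6] R2←I1
[8] I2 complete
[9] R5←I2
[10] I3 dispatched to FPMUL
[11] I3 operands ready · I4 dispatched to FPADD
[12] I4 operands ready
[15] I4 complete
[16] I3 complete · R0←I4
[17] R5←I3
[18] I5 dispatched to FPMUL
[19] I5 operands ready
[24] I5 complete
[25] R2←I5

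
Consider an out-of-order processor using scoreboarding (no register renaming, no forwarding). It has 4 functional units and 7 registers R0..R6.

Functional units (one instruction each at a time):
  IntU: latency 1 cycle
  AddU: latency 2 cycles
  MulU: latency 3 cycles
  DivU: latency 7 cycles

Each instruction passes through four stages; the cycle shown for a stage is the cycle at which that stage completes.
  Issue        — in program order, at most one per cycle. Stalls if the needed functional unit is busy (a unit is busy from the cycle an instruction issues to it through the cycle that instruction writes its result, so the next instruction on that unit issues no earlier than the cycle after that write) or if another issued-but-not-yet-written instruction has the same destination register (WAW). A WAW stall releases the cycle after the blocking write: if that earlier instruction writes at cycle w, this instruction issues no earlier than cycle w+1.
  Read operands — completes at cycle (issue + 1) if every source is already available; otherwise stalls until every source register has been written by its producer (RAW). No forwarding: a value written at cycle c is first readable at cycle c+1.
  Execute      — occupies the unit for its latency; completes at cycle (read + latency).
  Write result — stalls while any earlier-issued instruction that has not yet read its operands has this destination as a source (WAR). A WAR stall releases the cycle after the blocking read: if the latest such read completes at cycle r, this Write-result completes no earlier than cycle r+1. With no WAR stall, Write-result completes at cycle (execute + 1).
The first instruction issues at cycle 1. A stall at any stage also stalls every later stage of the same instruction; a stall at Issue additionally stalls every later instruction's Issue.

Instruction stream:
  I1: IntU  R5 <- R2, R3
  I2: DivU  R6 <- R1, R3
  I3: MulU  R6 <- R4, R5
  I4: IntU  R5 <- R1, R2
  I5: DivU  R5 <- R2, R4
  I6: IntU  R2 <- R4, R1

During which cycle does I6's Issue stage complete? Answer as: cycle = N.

cycle = 18

t=1  I1 dispatched to IntU
t=2  I1 operands ready | I2 dispatched to DivU
t=3  I1 complete | I2 operands ready
t=4  R5←I1
t=10  I2 complete
t=11  R6←I2
t=12  I3 dispatched to MulU
t=13  I3 operands ready | I4 dispatched to IntU
t=14  I4 operands ready
t=15  I4 complete
t=16  I3 complete | R5←I4
t=17  R6←I3 | I5 dispatched to DivU
t=18  I5 operands ready | I6 dispatched to IntU
t=19  I6 operands ready
t=20  I6 complete
t=21  R2←I6
t=25  I5 complete
t=26  R5←I5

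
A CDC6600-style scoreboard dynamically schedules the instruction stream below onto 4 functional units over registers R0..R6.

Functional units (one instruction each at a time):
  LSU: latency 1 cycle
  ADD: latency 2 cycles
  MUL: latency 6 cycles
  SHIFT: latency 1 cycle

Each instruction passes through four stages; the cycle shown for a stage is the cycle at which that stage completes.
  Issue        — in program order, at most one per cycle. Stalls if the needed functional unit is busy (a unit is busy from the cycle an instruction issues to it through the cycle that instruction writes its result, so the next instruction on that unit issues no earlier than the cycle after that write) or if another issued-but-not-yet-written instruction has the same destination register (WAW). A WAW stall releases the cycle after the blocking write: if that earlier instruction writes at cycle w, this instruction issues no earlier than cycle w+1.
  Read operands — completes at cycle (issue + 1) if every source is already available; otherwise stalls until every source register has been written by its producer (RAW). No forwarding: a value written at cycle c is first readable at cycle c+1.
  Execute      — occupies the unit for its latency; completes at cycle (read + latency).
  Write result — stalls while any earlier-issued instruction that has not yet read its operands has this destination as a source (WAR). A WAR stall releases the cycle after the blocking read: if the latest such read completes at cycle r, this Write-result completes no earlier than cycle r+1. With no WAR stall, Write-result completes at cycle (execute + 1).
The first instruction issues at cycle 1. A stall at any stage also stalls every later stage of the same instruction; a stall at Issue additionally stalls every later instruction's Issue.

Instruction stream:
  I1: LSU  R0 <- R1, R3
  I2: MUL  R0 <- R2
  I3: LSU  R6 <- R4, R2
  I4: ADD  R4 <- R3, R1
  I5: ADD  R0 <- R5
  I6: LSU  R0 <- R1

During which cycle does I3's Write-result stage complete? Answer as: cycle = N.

[1] issue I1 (LSU)
[2] I1 read-ops
[3] I1 finished on LSU
[4] I1→R0
[5] issue I2 (MUL)
[6] I2 read-ops; issue I3 (LSU)
[7] I3 read-ops; issue I4 (ADD)
[8] I3 finished on LSU; I4 read-ops
[9] I3→R6
[10] I4 finished on ADD
[11] I4→R4
[12] I2 finished on MUL
[13] I2→R0
[14] issue I5 (ADD)
[15] I5 read-ops
[17] I5 finished on ADD
[18] I5→R0
[19] issue I6 (LSU)
[20] I6 read-ops
[21] I6 finished on LSU
[22] I6→R0

cycle = 9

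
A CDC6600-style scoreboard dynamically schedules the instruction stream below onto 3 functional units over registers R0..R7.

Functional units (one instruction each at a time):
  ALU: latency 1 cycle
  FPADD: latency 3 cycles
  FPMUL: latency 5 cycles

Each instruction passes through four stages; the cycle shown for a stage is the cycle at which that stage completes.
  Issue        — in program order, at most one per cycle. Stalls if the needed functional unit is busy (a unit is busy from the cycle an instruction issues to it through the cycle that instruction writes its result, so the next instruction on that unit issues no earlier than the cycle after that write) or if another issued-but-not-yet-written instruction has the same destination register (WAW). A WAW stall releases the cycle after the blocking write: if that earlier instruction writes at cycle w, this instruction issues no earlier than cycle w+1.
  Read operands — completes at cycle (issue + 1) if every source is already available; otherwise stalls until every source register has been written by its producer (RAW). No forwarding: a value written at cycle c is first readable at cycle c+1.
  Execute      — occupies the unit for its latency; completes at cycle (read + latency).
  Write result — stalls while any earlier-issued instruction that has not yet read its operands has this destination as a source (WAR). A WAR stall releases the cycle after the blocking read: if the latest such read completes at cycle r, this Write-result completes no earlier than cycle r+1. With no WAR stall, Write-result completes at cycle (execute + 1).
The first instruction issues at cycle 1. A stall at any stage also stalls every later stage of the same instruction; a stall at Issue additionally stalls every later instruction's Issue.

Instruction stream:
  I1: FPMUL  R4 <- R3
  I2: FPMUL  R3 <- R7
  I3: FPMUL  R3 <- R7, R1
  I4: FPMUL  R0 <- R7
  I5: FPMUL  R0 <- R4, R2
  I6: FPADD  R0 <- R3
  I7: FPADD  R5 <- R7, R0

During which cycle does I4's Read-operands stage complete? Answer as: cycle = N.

cycle = 26

I1  is:1  ro:2  ex:7  wr:8
I2  is:9  ro:10  ex:15  wr:16  — struct: FPMUL busy until I1 writes@8
I3  is:17  ro:18  ex:23  wr:24  — struct: FPMUL busy until I2 writes@16
I4  is:25  ro:26  ex:31  wr:32  — struct: FPMUL busy until I3 writes@24
I5  is:33  ro:34  ex:39  wr:40  — struct: FPMUL busy until I4 writes@32
I6  is:41  ro:42  ex:45  wr:46  — WAW R0: wait I5 write@40
I7  is:47  ro:48  ex:51  wr:52  — struct: FPADD busy until I6 writes@46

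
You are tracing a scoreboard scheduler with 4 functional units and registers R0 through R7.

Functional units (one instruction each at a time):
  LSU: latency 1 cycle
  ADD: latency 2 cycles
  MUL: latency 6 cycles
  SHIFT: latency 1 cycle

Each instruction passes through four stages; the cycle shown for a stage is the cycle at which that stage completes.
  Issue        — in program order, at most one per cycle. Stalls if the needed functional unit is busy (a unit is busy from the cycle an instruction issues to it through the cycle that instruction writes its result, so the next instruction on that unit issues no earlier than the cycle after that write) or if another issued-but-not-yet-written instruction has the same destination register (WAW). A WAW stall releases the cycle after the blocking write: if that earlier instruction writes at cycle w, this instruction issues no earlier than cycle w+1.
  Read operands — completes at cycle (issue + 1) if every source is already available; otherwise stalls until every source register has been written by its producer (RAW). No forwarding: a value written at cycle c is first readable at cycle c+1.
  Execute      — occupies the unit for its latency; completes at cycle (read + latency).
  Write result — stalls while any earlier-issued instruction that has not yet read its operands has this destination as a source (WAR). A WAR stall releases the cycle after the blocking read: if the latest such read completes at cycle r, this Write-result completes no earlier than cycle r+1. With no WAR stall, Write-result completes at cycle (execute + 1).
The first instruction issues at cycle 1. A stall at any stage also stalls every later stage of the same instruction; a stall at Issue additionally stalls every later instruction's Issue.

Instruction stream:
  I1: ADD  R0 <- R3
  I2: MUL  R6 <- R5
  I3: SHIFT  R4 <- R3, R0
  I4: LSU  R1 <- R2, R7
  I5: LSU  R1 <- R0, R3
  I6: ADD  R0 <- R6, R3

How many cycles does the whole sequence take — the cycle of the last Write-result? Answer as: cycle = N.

cycle = 14

t=1  issue I1 (ADD)
t=2  I1 read-ops | issue I2 (MUL)
t=3  I2 read-ops | issue I3 (SHIFT)
t=4  I1 finished on ADD | issue I4 (LSU)
t=5  I1→R0 | I4 read-ops
t=6  I3 read-ops | I4 finished on LSU
t=7  I3 finished on SHIFT | I4→R1
t=8  I3→R4 | issue I5 (LSU)
t=9  I2 finished on MUL | I5 read-ops | issue I6 (ADD)
t=10  I2→R6 | I5 finished on LSU
t=11  I5→R1 | I6 read-ops
t=13  I6 finished on ADD
t=14  I6→R0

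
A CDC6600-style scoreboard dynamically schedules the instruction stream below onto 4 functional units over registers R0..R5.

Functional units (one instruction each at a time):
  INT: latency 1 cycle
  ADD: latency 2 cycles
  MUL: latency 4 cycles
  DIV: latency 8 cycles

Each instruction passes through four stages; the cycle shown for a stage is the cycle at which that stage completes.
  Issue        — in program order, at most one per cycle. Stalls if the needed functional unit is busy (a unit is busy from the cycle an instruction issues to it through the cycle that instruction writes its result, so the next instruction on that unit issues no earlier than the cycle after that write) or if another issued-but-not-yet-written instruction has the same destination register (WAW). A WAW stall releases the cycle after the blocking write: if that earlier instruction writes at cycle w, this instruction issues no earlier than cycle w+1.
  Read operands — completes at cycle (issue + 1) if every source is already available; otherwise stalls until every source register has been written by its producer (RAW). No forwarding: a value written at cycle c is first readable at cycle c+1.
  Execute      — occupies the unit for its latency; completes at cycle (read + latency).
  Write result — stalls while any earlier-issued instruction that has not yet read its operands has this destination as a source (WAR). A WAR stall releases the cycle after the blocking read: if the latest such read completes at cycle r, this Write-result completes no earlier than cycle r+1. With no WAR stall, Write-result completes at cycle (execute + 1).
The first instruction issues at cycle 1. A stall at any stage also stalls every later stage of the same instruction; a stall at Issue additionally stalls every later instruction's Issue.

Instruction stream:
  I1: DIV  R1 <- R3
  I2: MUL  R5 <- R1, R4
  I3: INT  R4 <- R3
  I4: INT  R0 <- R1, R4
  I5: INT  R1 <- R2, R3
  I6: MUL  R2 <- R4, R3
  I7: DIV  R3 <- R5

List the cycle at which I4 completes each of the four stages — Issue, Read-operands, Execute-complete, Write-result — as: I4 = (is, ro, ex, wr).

I4 = (14, 15, 16, 17)

c1: issue I1 (DIV)
c2: I1 read-ops | issue I2 (MUL)
c3: issue I3 (INT)
c4: I3 read-ops
c5: I3 finished on INT
c10: I1 finished on DIV
c11: I1→R1
c12: I2 read-ops
c13: I3→R4
c14: issue I4 (INT)
c15: I4 read-ops
c16: I2 finished on MUL | I4 finished on INT
c17: I2→R5 | I4→R0
c18: issue I5 (INT)
c19: I5 read-ops | issue I6 (MUL)
c20: I5 finished on INT | I6 read-ops | issue I7 (DIV)
c21: I5→R1 | I7 read-ops
c24: I6 finished on MUL
c25: I6→R2
c29: I7 finished on DIV
c30: I7→R3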